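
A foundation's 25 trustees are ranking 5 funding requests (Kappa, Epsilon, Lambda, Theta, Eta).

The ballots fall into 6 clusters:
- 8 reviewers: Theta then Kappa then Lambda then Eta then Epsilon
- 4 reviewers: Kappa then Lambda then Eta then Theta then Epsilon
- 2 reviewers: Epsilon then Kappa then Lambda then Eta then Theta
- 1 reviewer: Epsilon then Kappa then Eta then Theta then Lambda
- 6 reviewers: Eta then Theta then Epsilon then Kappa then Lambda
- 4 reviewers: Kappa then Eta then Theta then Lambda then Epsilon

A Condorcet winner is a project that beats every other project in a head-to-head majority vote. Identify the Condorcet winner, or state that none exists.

Head-to-head results (25 reviewers):
Kappa vs Epsilon: Kappa, 16–9.
Kappa–Lambda: Kappa 25–0.
Kappa–Theta: Theta 14–11.
Kappa–Eta: Kappa 19–6.
Epsilon–Lambda: Lambda 16–9.
Epsilon–Theta: Theta 22–3.
Epsilon vs Eta: Eta wins 22–3.
Lambda vs Theta: Theta wins 19–6.
Lambda vs Eta: Lambda, 14–11.
Theta vs Eta: Eta, 17–8.
Every project loses at least once (Kappa loses to Theta; Epsilon loses to Kappa; Lambda loses to Kappa; Theta loses to Eta; Eta loses to Kappa). The majority relation contains the cycle Kappa > Eta > Theta > Kappa, so there is no Condorcet winner.

none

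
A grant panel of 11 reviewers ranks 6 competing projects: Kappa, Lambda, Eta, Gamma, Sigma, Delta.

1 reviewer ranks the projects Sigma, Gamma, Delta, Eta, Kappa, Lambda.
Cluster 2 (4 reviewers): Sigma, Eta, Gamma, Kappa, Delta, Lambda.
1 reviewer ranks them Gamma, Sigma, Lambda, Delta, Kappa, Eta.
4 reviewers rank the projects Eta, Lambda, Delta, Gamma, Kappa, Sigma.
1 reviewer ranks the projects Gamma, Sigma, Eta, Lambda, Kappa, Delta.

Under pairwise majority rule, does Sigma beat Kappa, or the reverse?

Sigma

Ballots ranking Sigma above Kappa: 1 + 4 + 1 + 1 = 7.
Ballots ranking Kappa above Sigma: 11 − 7 = 4.
Sigma wins the head-to-head 7–4.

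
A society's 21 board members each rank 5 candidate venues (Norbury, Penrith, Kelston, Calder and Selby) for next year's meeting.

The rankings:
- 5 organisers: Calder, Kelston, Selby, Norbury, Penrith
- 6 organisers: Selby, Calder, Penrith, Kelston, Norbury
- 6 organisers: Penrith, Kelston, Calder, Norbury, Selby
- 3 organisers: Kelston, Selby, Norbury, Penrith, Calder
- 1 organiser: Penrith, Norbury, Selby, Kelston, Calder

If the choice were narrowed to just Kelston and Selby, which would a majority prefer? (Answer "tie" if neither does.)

Kelston

Ballots ranking Kelston above Selby: 5 + 6 + 3 = 14.
Ballots ranking Selby above Kelston: 21 − 14 = 7.
Kelston wins the head-to-head 14–7.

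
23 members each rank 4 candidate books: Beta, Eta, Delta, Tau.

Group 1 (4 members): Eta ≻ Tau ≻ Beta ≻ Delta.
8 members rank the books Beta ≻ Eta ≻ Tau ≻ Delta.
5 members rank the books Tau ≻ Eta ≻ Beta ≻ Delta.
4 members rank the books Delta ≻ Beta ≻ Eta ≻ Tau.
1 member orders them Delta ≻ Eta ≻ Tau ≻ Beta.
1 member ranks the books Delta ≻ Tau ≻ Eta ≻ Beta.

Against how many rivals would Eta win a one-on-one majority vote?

2

Eta against each rival (23 members):
Eta vs Beta: Eta is ranked higher on 4+5+1+1 = 11 ballots, Beta on 12. Beta wins 12–11.
Eta vs Delta: 4+8+5 = 17 for Eta, 6 for Delta — Eta by 17–6.
Eta vs Tau: Eta wins 17–6.
Eta beats Delta, Tau; loses to Beta — 2 pairwise wins.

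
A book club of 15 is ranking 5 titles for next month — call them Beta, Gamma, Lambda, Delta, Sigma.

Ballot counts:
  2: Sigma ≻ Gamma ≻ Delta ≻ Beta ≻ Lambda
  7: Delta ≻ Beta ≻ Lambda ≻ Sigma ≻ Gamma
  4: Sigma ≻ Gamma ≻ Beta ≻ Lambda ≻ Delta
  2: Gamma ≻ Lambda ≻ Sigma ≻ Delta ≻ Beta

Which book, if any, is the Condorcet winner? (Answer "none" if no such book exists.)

Pairwise majorities:
Beta vs Gamma: Beta is ranked higher on 7 ballots, Gamma on 8. Gamma wins 8–7.
Beta vs Lambda: 2+7+4 = 13 for Beta, 2 for Lambda — Beta by 13–2.
Beta vs Delta: 4 for Beta, 11 for Delta — Delta by 11–4.
Beta vs Sigma: Beta is ranked higher on 7 ballots, Sigma on 8. Sigma wins 8–7.
Gamma vs Lambda: Gamma is ranked higher on 2+4+2 = 8 ballots, Lambda on 7. Gamma wins 8–7.
Gamma vs Delta: 2+4+2 = 8 for Gamma, 7 for Delta — Gamma by 8–7.
Gamma vs Sigma: Gamma is ranked higher on 2 ballots, Sigma on 13. Sigma wins 13–2.
Lambda vs Delta: Lambda is ranked higher on 4+2 = 6 ballots, Delta on 9. Delta wins 9–6.
Lambda vs Sigma: Lambda preferred on 7+2 = 9 ballots; Lambda wins 9–6.
Delta vs Sigma: 7 for Delta, 8 for Sigma — Sigma by 8–7.
Each book drops at least one matchup (Beta loses to Gamma; Gamma loses to Sigma; Lambda loses to Beta; Delta loses to Gamma; Sigma loses to Lambda); the cycle Beta > Lambda > Sigma > Beta rules out a Condorcet winner.

none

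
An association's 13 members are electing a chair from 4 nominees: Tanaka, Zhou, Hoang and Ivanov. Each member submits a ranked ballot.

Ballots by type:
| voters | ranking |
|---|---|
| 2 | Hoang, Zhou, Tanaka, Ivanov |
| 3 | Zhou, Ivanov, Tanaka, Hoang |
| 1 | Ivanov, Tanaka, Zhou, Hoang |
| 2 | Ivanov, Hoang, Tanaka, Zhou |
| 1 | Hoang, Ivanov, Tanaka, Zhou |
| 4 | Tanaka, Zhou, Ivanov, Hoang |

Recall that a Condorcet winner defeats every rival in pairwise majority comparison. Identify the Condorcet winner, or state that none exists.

none

Check each pair by majority over 13 ballots:
Tanaka vs Zhou: Tanaka is ranked higher on 1+2+1+4 = 8 ballots, Zhou on 5. Tanaka wins 8–5.
Tanaka vs Hoang: Tanaka wins 8–5.
Tanaka vs Ivanov: Ivanov, 7–6.
Zhou vs Hoang: 3+1+4 = 8 for Zhou, 5 for Hoang — Zhou by 8–5.
Zhou–Ivanov: Zhou 9–4.
Hoang vs Ivanov: Hoang preferred on 2+1 = 3 ballots; Ivanov wins 10–3.
No candidate is unbeaten: Tanaka loses to Ivanov; Zhou loses to Tanaka; Hoang loses to Tanaka; Ivanov loses to Zhou. In particular Tanaka > Zhou > Ivanov > Tanaka is a majority cycle — no Condorcet winner exists.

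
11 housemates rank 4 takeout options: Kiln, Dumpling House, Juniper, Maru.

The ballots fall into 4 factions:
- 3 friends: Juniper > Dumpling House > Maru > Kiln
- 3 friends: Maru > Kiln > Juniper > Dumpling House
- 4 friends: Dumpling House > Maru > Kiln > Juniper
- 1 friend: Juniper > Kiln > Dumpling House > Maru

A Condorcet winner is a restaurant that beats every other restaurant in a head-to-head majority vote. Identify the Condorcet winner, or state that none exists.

Head-to-head results (11 friends):
Kiln vs Dumpling House: Dumpling House, 7–4.
Kiln vs Juniper: Kiln, 7–4.
Kiln vs Maru: Maru, 10–1.
Dumpling House vs Juniper: Juniper wins 7–4.
Dumpling House vs Maru: Dumpling House, 8–3.
Juniper–Maru: Maru 7–4.
Each restaurant drops at least one matchup (Kiln loses to Dumpling House; Dumpling House loses to Juniper; Juniper loses to Kiln; Maru loses to Dumpling House); the cycle Kiln > Juniper > Dumpling House > Kiln rules out a Condorcet winner.

none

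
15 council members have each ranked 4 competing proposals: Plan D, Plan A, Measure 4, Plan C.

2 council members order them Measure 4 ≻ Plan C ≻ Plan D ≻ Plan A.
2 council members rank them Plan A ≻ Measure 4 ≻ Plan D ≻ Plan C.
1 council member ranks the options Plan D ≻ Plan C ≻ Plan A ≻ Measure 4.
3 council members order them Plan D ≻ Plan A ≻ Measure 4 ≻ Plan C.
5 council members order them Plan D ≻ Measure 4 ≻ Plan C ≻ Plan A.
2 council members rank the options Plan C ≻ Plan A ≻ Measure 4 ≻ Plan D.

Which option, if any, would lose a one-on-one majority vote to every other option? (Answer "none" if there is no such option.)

Head-to-head results (15 council members):
Plan D vs Plan A: Plan D wins 11–4.
Plan D vs Measure 4: Plan D preferred on 1+3+5 = 9 ballots; Plan D wins 9–6.
Plan D vs Plan C: Plan D is ranked higher on 2+1+3+5 = 11 ballots, Plan C on 4. Plan D wins 11–4.
Plan A–Measure 4: Plan A 8–7.
Plan A vs Plan C: Plan A is ranked higher on 2+3 = 5 ballots, Plan C on 10. Plan C wins 10–5.
Measure 4–Plan C: Measure 4 12–3.
Every option wins at least one matchup (Plan D beats Plan A; Plan A beats Measure 4; Measure 4 beats Plan C; Plan C beats Plan A), so there is no Condorcet loser.

none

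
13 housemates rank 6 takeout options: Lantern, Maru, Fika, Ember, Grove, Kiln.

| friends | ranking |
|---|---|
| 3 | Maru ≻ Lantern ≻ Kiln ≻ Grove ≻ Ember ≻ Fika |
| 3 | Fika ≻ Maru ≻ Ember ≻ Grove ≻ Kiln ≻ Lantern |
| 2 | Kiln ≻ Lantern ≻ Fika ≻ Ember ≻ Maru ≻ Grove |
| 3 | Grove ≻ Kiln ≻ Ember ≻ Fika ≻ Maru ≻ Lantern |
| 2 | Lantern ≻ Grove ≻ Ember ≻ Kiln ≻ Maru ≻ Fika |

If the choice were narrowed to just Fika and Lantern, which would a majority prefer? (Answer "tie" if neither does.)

Ballots ranking Fika above Lantern: 3 + 3 = 6.
Ballots ranking Lantern above Fika: 13 − 6 = 7.
Lantern wins the head-to-head 7–6.

Lantern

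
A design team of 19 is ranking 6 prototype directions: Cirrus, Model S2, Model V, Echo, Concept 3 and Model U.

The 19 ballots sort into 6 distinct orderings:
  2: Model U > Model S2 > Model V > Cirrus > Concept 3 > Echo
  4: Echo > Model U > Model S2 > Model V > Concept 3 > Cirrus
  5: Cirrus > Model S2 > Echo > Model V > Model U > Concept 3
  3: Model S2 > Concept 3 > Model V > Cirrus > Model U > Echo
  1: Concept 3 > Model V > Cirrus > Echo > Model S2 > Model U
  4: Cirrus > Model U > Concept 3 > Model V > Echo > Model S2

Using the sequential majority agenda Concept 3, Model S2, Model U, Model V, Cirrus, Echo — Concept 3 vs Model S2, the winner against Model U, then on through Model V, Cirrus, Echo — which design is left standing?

Cirrus

Round 1: Concept 3 vs Model S2 — 5–14, Model S2 advances.
Round 2: Model S2 vs Model U — 9–10, Model U advances.
Round 3: Model U vs Model V — 10–9, Model U advances.
Round 4: Model U vs Cirrus — 6–13, Cirrus advances.
Round 5: Cirrus vs Echo — 15–4, Cirrus advances.
Cirrus survives the agenda.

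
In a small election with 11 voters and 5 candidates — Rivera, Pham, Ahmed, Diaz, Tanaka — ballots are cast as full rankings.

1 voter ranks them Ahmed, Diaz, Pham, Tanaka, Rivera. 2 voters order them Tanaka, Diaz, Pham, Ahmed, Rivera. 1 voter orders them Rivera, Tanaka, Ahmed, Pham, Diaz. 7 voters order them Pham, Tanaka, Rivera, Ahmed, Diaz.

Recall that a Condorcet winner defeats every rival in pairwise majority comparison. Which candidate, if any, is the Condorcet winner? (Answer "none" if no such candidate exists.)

Pairwise majorities:
Rivera vs Pham: Pham wins 10–1.
Rivera vs Ahmed: Rivera, 8–3.
Rivera vs Diaz: Rivera is ranked higher on 1+7 = 8 ballots, Diaz on 3. Rivera wins 8–3.
Rivera vs Tanaka: 1 for Rivera, 10 for Tanaka — Tanaka by 10–1.
Pham vs Ahmed: Pham wins 9–2.
Pham vs Diaz: Pham wins 8–3.
Pham–Tanaka: Pham 8–3.
Ahmed vs Diaz: Ahmed, 9–2.
Ahmed vs Tanaka: Ahmed is ranked higher on 1 ballot, Tanaka on 10. Tanaka wins 10–1.
Diaz vs Tanaka: 1 for Diaz, 10 for Tanaka — Tanaka by 10–1.
Only Pham has no losses; Pham is the Condorcet winner.

Pham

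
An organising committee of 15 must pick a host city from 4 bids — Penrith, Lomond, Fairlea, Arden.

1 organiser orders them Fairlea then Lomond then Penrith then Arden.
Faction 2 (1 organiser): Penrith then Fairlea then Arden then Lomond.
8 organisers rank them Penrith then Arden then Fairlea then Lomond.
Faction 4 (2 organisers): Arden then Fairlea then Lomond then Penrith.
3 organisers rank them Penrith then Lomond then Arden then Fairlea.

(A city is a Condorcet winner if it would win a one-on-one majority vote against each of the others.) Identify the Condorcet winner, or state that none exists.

Check each pair by majority over 15 ballots:
Penrith–Lomond: Penrith 12–3.
Penrith–Fairlea: Penrith 12–3.
Penrith–Arden: Penrith 13–2.
Lomond–Fairlea: Fairlea 12–3.
Lomond–Arden: Arden 11–4.
Fairlea vs Arden: Arden wins 13–2.
Only Penrith has no losses; Penrith is the Condorcet winner.

Penrith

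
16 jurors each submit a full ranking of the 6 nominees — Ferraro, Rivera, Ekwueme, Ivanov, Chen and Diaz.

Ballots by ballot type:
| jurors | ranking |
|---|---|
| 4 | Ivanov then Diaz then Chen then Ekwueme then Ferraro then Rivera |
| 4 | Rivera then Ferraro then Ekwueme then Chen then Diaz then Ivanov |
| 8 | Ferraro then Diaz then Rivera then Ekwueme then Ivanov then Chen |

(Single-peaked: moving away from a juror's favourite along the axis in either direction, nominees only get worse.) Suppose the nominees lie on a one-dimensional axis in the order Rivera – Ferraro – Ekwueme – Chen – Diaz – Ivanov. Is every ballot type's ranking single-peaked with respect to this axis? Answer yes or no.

no

Axis positions: Rivera=1, Ferraro=2, Ekwueme=3, Chen=4, Diaz=5, Ivanov=6.
Ballot type 1 (peak Ivanov at position 6): ranking walks positions 6-5-4-3-2-1, expanding outward from the peak — single-peaked.
Ballot type 2 (peak Rivera at position 1): ranking walks positions 1-2-3-4-5-6, expanding outward from the peak — single-peaked.
Ballot type 3: ranking walks positions 2-5-1-3-6-4; Diaz is ranked above Ekwueme even though Ekwueme lies between Diaz and the peak Ferraro on the axis — preferences dip and rise again. Not single-peaked.
Ballot type 3 violates single-peakedness, so the profile is not single-peaked on this axis.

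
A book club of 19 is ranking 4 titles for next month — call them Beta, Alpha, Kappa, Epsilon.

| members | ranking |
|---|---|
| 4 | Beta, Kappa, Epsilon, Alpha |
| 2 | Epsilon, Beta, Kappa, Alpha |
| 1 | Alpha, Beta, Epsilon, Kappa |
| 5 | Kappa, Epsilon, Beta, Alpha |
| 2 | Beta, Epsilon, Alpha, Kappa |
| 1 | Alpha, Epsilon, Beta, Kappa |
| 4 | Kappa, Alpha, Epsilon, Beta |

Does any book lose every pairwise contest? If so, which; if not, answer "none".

Head-to-head results (19 members):
Beta vs Alpha: Beta, 13–6.
Beta vs Kappa: Beta is ranked higher on 4+2+1+2+1 = 10 ballots, Kappa on 9. Beta wins 10–9.
Beta vs Epsilon: Beta preferred on 4+1+2 = 7 ballots; Epsilon wins 12–7.
Alpha vs Kappa: Kappa wins 15–4.
Alpha vs Epsilon: Epsilon wins 13–6.
Kappa–Epsilon: Kappa 13–6.
Only Alpha has no wins; Alpha is the Condorcet loser.

Alpha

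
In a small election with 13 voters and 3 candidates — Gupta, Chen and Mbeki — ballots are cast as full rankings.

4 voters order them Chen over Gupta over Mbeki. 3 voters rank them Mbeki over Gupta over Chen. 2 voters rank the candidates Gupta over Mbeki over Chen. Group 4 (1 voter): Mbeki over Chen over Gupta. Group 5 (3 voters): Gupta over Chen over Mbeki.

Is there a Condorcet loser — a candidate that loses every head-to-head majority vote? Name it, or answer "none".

Mbeki

Head-to-head results (13 voters):
Gupta vs Chen: 8 to 5, Gupta.
Gupta–Mbeki: Gupta 9–4.
Chen vs Mbeki: Chen preferred on 4+3 = 7 ballots; Chen wins 7–6.
Mbeki is beaten in every head-to-head and is the Condorcet loser.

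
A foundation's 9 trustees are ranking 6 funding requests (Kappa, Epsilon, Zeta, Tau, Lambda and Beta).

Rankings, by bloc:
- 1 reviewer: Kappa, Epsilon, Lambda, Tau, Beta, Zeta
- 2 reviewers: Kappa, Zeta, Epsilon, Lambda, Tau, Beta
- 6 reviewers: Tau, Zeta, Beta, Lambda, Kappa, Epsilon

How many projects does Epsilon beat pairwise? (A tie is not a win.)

Epsilon against each rival (9 reviewers):
Epsilon vs Kappa: Epsilon preferred on 0 ballots; Kappa wins 9–0.
Epsilon vs Zeta: Zeta wins 8–1.
Epsilon–Tau: Tau 6–3.
Epsilon vs Lambda: Epsilon preferred on 1+2 = 3 ballots; Lambda wins 6–3.
Epsilon–Beta: Beta 6–3.
Epsilon beats no one; loses to Kappa, Zeta, Tau, Lambda, Beta — 0 pairwise wins.

0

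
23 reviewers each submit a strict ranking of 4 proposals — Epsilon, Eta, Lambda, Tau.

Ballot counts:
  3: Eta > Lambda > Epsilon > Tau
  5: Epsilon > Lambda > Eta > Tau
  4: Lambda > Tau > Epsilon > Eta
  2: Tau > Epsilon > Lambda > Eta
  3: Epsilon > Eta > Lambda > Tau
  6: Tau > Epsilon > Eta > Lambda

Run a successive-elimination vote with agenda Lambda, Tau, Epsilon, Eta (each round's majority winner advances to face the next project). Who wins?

Epsilon

Round 1: Lambda vs Tau — 15–8, Lambda advances.
Round 2: Lambda vs Epsilon — 7–16, Epsilon advances.
Round 3: Epsilon vs Eta — 20–3, Epsilon advances.
Epsilon survives the agenda.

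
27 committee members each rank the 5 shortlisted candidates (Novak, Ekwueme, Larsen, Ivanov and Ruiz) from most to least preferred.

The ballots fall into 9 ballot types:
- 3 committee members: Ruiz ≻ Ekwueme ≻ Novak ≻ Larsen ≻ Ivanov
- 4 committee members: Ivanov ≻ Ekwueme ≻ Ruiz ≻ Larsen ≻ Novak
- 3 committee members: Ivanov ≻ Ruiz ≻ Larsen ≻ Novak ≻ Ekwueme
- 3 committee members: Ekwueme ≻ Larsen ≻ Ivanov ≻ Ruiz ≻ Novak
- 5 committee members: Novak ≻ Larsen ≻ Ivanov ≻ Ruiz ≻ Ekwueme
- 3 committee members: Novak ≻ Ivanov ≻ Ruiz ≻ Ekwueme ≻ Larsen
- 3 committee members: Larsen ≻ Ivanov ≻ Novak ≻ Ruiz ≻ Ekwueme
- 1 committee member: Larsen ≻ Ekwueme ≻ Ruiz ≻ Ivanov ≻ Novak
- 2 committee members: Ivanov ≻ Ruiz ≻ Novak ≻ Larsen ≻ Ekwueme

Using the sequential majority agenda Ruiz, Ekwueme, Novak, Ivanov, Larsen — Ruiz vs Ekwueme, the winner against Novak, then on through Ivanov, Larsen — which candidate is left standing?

Larsen

Round 1: Ruiz vs Ekwueme — 19–8, Ruiz advances.
Round 2: Ruiz vs Novak — 16–11, Ruiz advances.
Round 3: Ruiz vs Ivanov — 4–23, Ivanov advances.
Round 4: Ivanov vs Larsen — 12–15, Larsen advances.
The agenda winner is Larsen.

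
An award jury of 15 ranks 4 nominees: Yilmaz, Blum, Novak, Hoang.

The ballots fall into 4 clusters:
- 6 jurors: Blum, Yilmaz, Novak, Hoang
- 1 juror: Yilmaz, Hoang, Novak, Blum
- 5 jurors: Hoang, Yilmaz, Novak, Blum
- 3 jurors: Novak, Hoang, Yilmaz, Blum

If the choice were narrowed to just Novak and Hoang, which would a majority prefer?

Novak

Ballots ranking Novak above Hoang: 6 + 3 = 9.
Ballots ranking Hoang above Novak: 15 − 9 = 6.
Novak wins the head-to-head 9–6.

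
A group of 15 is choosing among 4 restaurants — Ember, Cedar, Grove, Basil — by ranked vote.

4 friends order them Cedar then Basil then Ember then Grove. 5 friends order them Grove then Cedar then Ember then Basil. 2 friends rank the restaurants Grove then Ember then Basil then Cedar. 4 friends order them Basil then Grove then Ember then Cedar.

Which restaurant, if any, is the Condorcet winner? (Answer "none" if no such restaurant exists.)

none

Check each pair by majority over 15 ballots:
Ember vs Cedar: Ember preferred on 2+4 = 6 ballots; Cedar wins 9–6.
Ember vs Grove: Ember is ranked higher on 4 ballots, Grove on 11. Grove wins 11–4.
Ember–Basil: Basil 8–7.
Cedar–Grove: Grove 11–4.
Cedar vs Basil: Cedar, 9–6.
Grove vs Basil: Grove preferred on 5+2 = 7 ballots; Basil wins 8–7.
Every restaurant loses at least once (Ember loses to Cedar; Cedar loses to Grove; Grove loses to Basil; Basil loses to Cedar). The majority relation contains the cycle Cedar beats Basil beats Grove beats Cedar, so there is no Condorcet winner.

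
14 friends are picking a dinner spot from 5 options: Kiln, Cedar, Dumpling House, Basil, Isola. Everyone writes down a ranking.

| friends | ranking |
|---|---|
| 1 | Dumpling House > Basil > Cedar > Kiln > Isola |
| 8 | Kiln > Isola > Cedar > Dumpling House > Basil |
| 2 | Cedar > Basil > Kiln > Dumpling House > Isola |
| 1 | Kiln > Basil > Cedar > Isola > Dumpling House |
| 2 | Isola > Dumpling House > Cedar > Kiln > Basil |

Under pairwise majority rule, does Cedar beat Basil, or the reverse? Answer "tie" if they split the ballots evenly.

Ballots ranking Cedar above Basil: 8 + 2 + 2 = 12.
Ballots ranking Basil above Cedar: 14 − 12 = 2.
Cedar wins the head-to-head 12–2.

Cedar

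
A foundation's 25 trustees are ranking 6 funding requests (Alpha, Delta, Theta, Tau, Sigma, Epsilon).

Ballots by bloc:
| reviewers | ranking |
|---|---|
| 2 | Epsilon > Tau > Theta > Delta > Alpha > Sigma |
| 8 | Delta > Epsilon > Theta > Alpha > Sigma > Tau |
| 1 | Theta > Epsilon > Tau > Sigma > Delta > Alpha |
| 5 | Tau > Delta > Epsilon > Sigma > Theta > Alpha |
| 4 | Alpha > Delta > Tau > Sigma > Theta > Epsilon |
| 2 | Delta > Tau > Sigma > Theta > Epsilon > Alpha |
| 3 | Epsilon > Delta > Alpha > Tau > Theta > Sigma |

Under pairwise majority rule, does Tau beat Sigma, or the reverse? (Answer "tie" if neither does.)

Tau

Ballots ranking Tau above Sigma: 2 + 1 + 5 + 4 + 2 + 3 = 17.
Ballots ranking Sigma above Tau: 25 − 17 = 8.
Tau wins the head-to-head 17–8.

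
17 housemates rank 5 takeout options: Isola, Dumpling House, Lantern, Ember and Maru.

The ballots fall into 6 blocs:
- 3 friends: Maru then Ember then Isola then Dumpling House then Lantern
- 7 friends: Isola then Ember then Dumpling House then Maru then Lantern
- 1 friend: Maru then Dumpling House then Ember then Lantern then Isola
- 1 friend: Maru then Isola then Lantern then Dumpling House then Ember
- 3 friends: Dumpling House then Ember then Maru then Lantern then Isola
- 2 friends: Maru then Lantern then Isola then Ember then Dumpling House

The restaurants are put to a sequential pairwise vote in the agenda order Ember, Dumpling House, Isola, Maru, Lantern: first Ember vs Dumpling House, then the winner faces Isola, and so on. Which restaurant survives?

Round 1: Ember vs Dumpling House — 12–5, Ember advances.
Round 2: Ember vs Isola — 7–10, Isola advances.
Round 3: Isola vs Maru — 7–10, Maru advances.
Round 4: Maru vs Lantern — 17–0, Maru advances.
Maru survives the agenda.

Maru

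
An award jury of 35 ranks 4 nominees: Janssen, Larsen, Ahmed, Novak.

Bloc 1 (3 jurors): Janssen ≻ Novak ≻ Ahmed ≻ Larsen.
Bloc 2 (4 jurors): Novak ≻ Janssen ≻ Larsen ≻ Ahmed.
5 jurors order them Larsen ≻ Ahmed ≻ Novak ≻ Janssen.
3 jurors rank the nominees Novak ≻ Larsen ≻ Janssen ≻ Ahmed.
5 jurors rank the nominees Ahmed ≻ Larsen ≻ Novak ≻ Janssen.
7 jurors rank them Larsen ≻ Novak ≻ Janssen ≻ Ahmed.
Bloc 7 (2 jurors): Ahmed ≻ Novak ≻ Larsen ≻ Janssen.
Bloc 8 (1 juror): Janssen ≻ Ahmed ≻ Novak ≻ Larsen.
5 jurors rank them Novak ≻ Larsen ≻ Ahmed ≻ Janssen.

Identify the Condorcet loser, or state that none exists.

Ahmed

Head-to-head results (35 jurors):
Janssen vs Larsen: 3+4+1 = 8 for Janssen, 27 for Larsen — Larsen by 27–8.
Janssen vs Ahmed: 3+4+3+7+1 = 18 for Janssen, 17 for Ahmed — Janssen by 18–17.
Janssen vs Novak: Novak wins 31–4.
Larsen–Ahmed: Larsen 24–11.
Larsen vs Novak: Larsen preferred on 5+5+7 = 17 ballots; Novak wins 18–17.
Ahmed vs Novak: Ahmed preferred on 5+5+2+1 = 13 ballots; Novak wins 22–13.
Only Ahmed has no wins; Ahmed is the Condorcet loser.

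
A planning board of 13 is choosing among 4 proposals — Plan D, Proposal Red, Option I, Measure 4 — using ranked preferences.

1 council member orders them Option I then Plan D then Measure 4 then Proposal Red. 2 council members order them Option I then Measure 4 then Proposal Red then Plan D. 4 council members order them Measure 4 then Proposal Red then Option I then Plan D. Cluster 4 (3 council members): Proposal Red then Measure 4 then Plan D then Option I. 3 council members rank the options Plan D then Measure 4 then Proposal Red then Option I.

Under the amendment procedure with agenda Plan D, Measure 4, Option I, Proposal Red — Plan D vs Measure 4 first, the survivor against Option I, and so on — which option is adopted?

Measure 4

Round 1: Plan D vs Measure 4 — 4–9, Measure 4 advances.
Round 2: Measure 4 vs Option I — 10–3, Measure 4 advances.
Round 3: Measure 4 vs Proposal Red — 10–3, Measure 4 advances.
The agenda winner is Measure 4.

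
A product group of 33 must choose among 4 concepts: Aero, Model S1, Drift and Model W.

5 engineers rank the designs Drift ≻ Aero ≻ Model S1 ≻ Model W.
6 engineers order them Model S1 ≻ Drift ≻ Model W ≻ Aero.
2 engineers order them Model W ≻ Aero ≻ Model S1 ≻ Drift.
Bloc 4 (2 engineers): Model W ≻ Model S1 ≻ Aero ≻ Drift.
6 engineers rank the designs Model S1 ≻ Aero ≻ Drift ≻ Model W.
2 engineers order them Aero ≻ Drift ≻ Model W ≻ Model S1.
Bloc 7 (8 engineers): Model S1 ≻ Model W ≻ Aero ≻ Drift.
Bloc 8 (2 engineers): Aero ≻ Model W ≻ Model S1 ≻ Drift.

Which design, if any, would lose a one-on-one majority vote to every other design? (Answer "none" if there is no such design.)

Head-to-head results (33 engineers):
Aero vs Model S1: Model S1 wins 22–11.
Aero vs Drift: Aero is ranked higher on 2+2+6+2+8+2 = 22 ballots, Drift on 11. Aero wins 22–11.
Aero–Model W: Model W 18–15.
Model S1 vs Drift: Model S1, 26–7.
Model S1 vs Model W: Model S1 wins 25–8.
Drift vs Model W: Drift wins 19–14.
Every design wins at least one matchup (Aero beats Drift; Model S1 beats Aero; Drift beats Model W; Model W beats Aero), so there is no Condorcet loser.

none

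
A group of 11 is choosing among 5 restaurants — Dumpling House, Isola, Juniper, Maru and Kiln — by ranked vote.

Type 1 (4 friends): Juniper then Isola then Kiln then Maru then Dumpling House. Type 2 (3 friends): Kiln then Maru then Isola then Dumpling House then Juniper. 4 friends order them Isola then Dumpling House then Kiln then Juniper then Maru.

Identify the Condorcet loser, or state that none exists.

Pairwise majorities:
Dumpling House vs Isola: 0 for Dumpling House, 11 for Isola — Isola by 11–0.
Dumpling House vs Juniper: Dumpling House preferred on 3+4 = 7 ballots; Dumpling House wins 7–4.
Dumpling House vs Maru: Dumpling House is ranked higher on 4 ballots, Maru on 7. Maru wins 7–4.
Dumpling House vs Kiln: Dumpling House preferred on 4 ballots; Kiln wins 7–4.
Isola vs Juniper: Isola, 7–4.
Isola–Maru: Isola 8–3.
Isola–Kiln: Isola 8–3.
Juniper vs Maru: 4+4 = 8 for Juniper, 3 for Maru — Juniper by 8–3.
Juniper vs Kiln: 4 for Juniper, 7 for Kiln — Kiln by 7–4.
Maru vs Kiln: 0 for Maru, 11 for Kiln — Kiln by 11–0.
Every restaurant wins at least one matchup (Dumpling House beats Juniper; Isola beats Dumpling House; Juniper beats Maru; Maru beats Dumpling House; Kiln beats Dumpling House), so there is no Condorcet loser.

none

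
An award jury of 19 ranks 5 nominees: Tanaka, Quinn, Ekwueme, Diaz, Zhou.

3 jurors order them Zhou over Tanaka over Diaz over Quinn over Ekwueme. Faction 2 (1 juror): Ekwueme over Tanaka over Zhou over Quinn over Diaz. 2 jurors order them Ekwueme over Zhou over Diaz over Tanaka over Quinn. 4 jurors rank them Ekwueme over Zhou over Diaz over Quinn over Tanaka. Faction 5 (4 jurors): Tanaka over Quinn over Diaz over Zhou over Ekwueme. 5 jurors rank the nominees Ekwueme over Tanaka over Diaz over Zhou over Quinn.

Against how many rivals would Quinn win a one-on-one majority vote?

Quinn against each rival (19 jurors):
Quinn–Tanaka: Tanaka 15–4.
Quinn vs Ekwueme: 3+4 = 7 for Quinn, 12 for Ekwueme — Ekwueme by 12–7.
Quinn vs Diaz: Quinn preferred on 1+4 = 5 ballots; Diaz wins 14–5.
Quinn vs Zhou: Quinn preferred on 4 ballots; Zhou wins 15–4.
Quinn beats no one; loses to Tanaka, Ekwueme, Diaz, Zhou — 0 pairwise wins.

0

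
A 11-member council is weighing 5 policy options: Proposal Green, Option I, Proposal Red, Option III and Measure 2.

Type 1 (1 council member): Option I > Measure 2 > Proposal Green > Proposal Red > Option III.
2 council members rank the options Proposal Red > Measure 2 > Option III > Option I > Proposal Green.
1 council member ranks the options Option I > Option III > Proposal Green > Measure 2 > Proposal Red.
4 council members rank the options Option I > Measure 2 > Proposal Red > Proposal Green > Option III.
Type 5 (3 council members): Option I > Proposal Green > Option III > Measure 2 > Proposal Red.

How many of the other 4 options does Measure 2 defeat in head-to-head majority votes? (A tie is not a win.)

3

Measure 2 against each rival (11 council members):
Measure 2 vs Proposal Green: Measure 2 preferred on 1+2+4 = 7 ballots; Measure 2 wins 7–4.
Measure 2–Option I: Option I 9–2.
Measure 2 vs Proposal Red: 9 to 2, Measure 2.
Measure 2 vs Option III: Measure 2, 7–4.
Measure 2 beats Proposal Green, Proposal Red, Option III; loses to Option I — 3 pairwise wins.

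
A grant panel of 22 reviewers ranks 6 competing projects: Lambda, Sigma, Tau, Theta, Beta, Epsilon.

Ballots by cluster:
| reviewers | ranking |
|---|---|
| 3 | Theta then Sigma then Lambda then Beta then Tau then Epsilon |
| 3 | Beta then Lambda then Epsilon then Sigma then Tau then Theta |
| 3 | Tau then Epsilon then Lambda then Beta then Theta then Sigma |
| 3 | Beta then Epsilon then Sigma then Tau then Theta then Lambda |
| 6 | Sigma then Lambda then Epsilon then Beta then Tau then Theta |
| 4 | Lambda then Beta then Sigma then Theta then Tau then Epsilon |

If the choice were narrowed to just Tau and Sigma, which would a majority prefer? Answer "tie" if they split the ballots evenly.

Sigma

Ballots ranking Tau above Sigma: 3.
Ballots ranking Sigma above Tau: 22 − 3 = 19.
Sigma wins the head-to-head 19–3.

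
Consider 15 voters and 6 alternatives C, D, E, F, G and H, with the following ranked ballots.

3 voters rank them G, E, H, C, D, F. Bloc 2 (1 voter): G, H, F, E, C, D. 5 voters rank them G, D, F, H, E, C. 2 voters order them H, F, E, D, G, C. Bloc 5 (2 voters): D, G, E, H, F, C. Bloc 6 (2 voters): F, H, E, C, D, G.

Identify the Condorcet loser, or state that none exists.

Head-to-head results (15 voters):
C vs D: 3+1+2 = 6 for C, 9 for D — D by 9–6.
C vs E: 0 for C, 15 for E — E by 15–0.
C vs F: C is ranked higher on 3 ballots, F on 12. F wins 12–3.
C vs G: G, 13–2.
C vs H: H, 15–0.
D vs E: 7 to 8, E.
D vs F: 10 to 5, D.
D vs G: G, 9–6.
D vs H: H, 8–7.
E–F: F 10–5.
E vs G: 4 to 11, G.
E vs H: H, 10–5.
F vs G: 2+2 = 4 for F, 11 for G — G by 11–4.
F vs H: F is ranked higher on 5+2 = 7 ballots, H on 8. H wins 8–7.
G vs H: G, 11–4.
Only C has no wins; C is the Condorcet loser.

C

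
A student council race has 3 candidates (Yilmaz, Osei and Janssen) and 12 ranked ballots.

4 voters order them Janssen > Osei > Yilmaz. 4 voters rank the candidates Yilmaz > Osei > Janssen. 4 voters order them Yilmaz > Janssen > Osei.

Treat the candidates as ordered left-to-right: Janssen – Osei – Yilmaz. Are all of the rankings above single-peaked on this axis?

no

Axis positions: Janssen=1, Osei=2, Yilmaz=3.
Type 1 (peak Janssen at position 1): ranking walks positions 1-2-3, expanding outward from the peak — single-peaked.
Type 2 (peak Yilmaz at position 3): ranking walks positions 3-2-1, expanding outward from the peak — single-peaked.
Type 3: ranking walks positions 3-1-2; Janssen is ranked above Osei even though Osei lies between Janssen and the peak Yilmaz on the axis — preferences dip and rise again. Not single-peaked.
Type 3 violates single-peakedness, so the profile is not single-peaked on this axis.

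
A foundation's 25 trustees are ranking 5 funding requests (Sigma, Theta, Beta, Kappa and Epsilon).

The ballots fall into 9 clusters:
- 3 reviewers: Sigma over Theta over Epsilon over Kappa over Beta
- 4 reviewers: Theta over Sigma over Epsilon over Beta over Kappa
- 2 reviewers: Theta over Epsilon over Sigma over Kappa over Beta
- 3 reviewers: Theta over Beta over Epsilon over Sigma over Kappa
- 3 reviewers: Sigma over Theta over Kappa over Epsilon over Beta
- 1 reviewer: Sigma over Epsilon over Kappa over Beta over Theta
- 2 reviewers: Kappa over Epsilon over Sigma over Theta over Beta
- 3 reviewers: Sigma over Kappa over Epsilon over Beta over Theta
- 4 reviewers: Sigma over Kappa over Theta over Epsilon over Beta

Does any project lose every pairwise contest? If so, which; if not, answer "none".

Beta

Pairwise majorities:
Sigma vs Theta: Sigma wins 16–9.
Sigma–Beta: Sigma 22–3.
Sigma vs Kappa: Sigma is ranked higher on 23 ballots, Kappa on 2. Sigma wins 23–2.
Sigma vs Epsilon: Sigma wins 18–7.
Theta–Beta: Theta 21–4.
Theta vs Kappa: 3+4+2+3+3 = 15 for Theta, 10 for Kappa — Theta by 15–10.
Theta vs Epsilon: Theta, 19–6.
Beta vs Kappa: Kappa, 18–7.
Beta vs Epsilon: 3 to 22, Epsilon.
Kappa vs Epsilon: Kappa preferred on 3+2+3+4 = 12 ballots; Epsilon wins 13–12.
Beta loses to every other project — it is the Condorcet loser.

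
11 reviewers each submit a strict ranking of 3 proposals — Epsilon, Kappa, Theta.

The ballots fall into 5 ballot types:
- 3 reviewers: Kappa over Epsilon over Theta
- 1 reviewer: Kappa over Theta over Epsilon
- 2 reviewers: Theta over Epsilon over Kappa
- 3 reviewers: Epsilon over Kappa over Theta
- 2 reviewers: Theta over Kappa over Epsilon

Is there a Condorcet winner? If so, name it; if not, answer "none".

Head-to-head results (11 reviewers):
Epsilon–Kappa: Kappa 6–5.
Epsilon vs Theta: Epsilon is ranked higher on 3+3 = 6 ballots, Theta on 5. Epsilon wins 6–5.
Kappa vs Theta: 7 to 4, Kappa.
Only Kappa has no losses; Kappa is the Condorcet winner.

Kappa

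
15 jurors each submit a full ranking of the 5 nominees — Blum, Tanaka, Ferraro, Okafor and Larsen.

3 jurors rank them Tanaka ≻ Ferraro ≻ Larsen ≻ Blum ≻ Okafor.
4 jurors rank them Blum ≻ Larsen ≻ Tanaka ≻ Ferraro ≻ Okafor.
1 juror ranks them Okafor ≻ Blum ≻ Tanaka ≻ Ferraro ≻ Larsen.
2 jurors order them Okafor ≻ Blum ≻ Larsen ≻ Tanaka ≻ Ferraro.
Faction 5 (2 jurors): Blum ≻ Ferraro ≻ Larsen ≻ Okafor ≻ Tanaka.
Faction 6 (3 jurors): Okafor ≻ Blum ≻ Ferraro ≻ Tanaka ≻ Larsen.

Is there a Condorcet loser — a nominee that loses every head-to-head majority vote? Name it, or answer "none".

Pairwise majorities:
Blum vs Tanaka: 4+1+2+2+3 = 12 for Blum, 3 for Tanaka — Blum by 12–3.
Blum–Ferraro: Blum 12–3.
Blum vs Okafor: 9 to 6, Blum.
Blum vs Larsen: 4+1+2+2+3 = 12 for Blum, 3 for Larsen — Blum by 12–3.
Tanaka vs Ferraro: Tanaka wins 10–5.
Tanaka vs Okafor: Tanaka is ranked higher on 3+4 = 7 ballots, Okafor on 8. Okafor wins 8–7.
Tanaka vs Larsen: Larsen, 8–7.
Ferraro vs Okafor: Ferraro is ranked higher on 3+4+2 = 9 ballots, Okafor on 6. Ferraro wins 9–6.
Ferraro vs Larsen: Ferraro preferred on 3+1+2+3 = 9 ballots; Ferraro wins 9–6.
Okafor vs Larsen: Okafor preferred on 1+2+3 = 6 ballots; Larsen wins 9–6.
Every nominee wins at least one matchup (Blum beats Tanaka; Tanaka beats Ferraro; Ferraro beats Okafor; Okafor beats Tanaka; Larsen beats Tanaka), so there is no Condorcet loser.

none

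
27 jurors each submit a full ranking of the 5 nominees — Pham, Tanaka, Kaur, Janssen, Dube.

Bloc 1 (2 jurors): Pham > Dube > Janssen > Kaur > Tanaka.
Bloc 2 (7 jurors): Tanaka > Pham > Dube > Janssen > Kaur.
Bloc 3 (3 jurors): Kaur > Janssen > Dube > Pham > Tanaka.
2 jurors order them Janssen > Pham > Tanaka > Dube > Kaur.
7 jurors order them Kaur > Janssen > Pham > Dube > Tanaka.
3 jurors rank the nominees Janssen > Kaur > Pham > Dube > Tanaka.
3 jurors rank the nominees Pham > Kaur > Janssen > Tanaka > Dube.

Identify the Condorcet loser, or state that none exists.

Pairwise majorities:
Pham vs Tanaka: Pham is ranked higher on 2+3+2+7+3+3 = 20 ballots, Tanaka on 7. Pham wins 20–7.
Pham vs Kaur: Pham, 14–13.
Pham vs Janssen: 12 to 15, Janssen.
Pham vs Dube: Pham preferred on 2+7+2+7+3+3 = 24 ballots; Pham wins 24–3.
Tanaka vs Kaur: 9 to 18, Kaur.
Tanaka vs Janssen: 7 to 20, Janssen.
Tanaka vs Dube: Tanaka is ranked higher on 7+2+3 = 12 ballots, Dube on 15. Dube wins 15–12.
Kaur vs Janssen: Kaur is ranked higher on 3+7+3 = 13 ballots, Janssen on 14. Janssen wins 14–13.
Kaur vs Dube: Kaur is ranked higher on 3+7+3+3 = 16 ballots, Dube on 11. Kaur wins 16–11.
Janssen vs Dube: 3+2+7+3+3 = 18 for Janssen, 9 for Dube — Janssen by 18–9.
Only Tanaka has no wins; Tanaka is the Condorcet loser.

Tanaka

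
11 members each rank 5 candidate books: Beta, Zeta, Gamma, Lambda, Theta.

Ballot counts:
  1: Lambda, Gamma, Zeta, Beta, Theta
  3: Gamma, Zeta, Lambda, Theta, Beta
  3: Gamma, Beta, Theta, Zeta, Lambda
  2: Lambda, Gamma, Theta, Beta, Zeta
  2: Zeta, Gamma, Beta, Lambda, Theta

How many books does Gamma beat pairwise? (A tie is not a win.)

Gamma against each rival (11 members):
Gamma vs Beta: 1+3+3+2+2 = 11 for Gamma, 0 for Beta — Gamma by 11–0.
Gamma–Zeta: Gamma 9–2.
Gamma vs Lambda: Gamma, 8–3.
Gamma vs Theta: 11 to 0, Gamma.
Gamma beats Beta, Zeta, Lambda, Theta — 4 pairwise wins.

4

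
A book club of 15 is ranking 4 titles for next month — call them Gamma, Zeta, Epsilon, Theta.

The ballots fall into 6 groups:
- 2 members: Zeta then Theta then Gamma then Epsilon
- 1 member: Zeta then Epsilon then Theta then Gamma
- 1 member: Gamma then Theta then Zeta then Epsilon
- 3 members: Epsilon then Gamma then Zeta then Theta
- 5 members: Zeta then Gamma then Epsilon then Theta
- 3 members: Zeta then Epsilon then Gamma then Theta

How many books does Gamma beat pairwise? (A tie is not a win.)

Gamma against each rival (15 members):
Gamma vs Zeta: 1+3 = 4 for Gamma, 11 for Zeta — Zeta by 11–4.
Gamma vs Epsilon: Gamma, 8–7.
Gamma–Theta: Gamma 12–3.
Gamma beats Epsilon, Theta; loses to Zeta — 2 pairwise wins.

2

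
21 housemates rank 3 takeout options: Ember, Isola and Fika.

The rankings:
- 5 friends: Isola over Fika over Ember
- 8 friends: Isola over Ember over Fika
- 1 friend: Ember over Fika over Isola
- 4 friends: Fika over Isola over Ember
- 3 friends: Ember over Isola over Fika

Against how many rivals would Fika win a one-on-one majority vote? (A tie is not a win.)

0

Fika against each rival (21 friends):
Fika vs Ember: 5+4 = 9 for Fika, 12 for Ember — Ember by 12–9.
Fika vs Isola: Isola, 16–5.
Fika beats no one; loses to Ember, Isola — 0 pairwise wins.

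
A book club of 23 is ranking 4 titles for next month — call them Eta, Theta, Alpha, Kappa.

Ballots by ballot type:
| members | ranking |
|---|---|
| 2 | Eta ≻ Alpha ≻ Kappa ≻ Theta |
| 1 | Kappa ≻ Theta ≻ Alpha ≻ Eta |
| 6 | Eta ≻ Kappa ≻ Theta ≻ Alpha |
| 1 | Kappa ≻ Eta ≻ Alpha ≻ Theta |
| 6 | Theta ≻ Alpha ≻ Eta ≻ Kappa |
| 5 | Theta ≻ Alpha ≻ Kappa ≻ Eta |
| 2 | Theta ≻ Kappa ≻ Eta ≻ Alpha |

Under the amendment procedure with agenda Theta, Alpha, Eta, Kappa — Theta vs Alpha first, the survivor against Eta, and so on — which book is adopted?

Theta

Round 1: Theta vs Alpha — 20–3, Theta advances.
Round 2: Theta vs Eta — 14–9, Theta advances.
Round 3: Theta vs Kappa — 13–10, Theta advances.
The agenda winner is Theta.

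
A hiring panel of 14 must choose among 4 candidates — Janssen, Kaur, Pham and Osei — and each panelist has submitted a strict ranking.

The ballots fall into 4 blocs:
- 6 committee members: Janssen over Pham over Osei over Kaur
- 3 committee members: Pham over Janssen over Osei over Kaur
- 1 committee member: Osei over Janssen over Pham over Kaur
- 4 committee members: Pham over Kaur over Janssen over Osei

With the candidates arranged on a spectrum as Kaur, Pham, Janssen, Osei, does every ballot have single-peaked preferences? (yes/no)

Axis positions: Kaur=1, Pham=2, Janssen=3, Osei=4.
Bloc 1 (peak Janssen at position 3): ranking walks positions 3-2-4-1, expanding outward from the peak — single-peaked.
Bloc 2 (peak Pham at position 2): ranking walks positions 2-3-4-1, expanding outward from the peak — single-peaked.
Bloc 3 (peak Osei at position 4): ranking walks positions 4-3-2-1, expanding outward from the peak — single-peaked.
Bloc 4 (peak Pham at position 2): ranking walks positions 2-1-3-4, expanding outward from the peak — single-peaked.
Every ranking is single-peaked on this axis.

yes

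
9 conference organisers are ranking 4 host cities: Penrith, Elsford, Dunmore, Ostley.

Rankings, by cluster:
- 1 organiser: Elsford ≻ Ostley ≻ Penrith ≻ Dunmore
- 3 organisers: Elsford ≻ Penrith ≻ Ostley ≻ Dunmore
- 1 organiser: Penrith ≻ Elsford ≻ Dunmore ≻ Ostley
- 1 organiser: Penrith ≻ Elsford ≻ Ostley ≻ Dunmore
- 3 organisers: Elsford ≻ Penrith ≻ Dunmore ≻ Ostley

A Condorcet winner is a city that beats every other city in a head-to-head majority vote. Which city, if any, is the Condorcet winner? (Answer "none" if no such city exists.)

Head-to-head results (9 organisers):
Penrith vs Elsford: Penrith is ranked higher on 1+1 = 2 ballots, Elsford on 7. Elsford wins 7–2.
Penrith vs Dunmore: Penrith is ranked higher on 1+3+1+1+3 = 9 ballots, Dunmore on 0. Penrith wins 9–0.
Penrith vs Ostley: Penrith is ranked higher on 3+1+1+3 = 8 ballots, Ostley on 1. Penrith wins 8–1.
Elsford–Dunmore: Elsford 9–0.
Elsford vs Ostley: Elsford is ranked higher on 1+3+1+1+3 = 9 ballots, Ostley on 0. Elsford wins 9–0.
Dunmore vs Ostley: Dunmore preferred on 1+3 = 4 ballots; Ostley wins 5–4.
Elsford beats each of Penrith, Dunmore, Ostley — Elsford is the Condorcet winner.

Elsford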